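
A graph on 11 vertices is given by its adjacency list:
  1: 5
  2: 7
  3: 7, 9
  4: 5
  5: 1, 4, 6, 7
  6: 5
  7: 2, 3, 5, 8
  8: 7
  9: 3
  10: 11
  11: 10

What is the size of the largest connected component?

Starting from 10 we can reach 10, 11. That is one component of size 2.
Starting from 1 we can reach 1, 2, 3, 4, 5, 6, 7, 8, 9. That is one component of size 9.
The largest has 9 vertices.

9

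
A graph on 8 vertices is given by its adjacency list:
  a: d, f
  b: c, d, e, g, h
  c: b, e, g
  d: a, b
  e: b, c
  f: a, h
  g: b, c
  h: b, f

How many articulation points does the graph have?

Removing b increases the component count from 1 to 2, so b is a cut vertex.
By contrast removing a leaves 1 component; it is not a cut vertex. No other vertex is a cut vertex either.

1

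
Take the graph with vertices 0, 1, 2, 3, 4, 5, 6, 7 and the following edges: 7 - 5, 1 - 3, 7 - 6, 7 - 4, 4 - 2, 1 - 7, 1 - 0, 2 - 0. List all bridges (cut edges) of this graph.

The edges on the cycle 1-7-4-2-0-1 are not bridges since each lies on that cycle.
But removing 1 - 3 disconnects 1 from 3; removing 7 - 6 disconnects 7 from 6; removing 7 - 5 disconnects 7 from 5 — these are bridges.

1-3, 5-7, 6-7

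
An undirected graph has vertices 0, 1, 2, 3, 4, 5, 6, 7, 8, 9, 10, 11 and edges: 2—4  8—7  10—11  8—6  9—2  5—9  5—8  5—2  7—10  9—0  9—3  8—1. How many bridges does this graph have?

9

The edges on the cycle 5-9-2-5 are not bridges since each lies on that cycle.
But removing 8—7 disconnects 8 from 7; removing 9—3 disconnects 9 from 3; removing 5—8 disconnects 5 from 8; removing 8—1 disconnects 8 from 1 — these are bridges.
In total 9 edges are bridges.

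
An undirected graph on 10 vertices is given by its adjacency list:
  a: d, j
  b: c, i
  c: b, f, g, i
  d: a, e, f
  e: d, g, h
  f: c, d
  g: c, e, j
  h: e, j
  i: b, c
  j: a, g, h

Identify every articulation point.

c

Removing c increases the component count from 1 to 2, so c is a cut vertex.
By contrast removing f leaves 1 component; it is not a cut vertex. No other vertex is a cut vertex either.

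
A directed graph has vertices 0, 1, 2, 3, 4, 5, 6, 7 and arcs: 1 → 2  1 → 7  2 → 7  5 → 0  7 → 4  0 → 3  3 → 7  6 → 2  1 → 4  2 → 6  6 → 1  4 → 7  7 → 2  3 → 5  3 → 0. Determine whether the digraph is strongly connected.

No

There is no directed path from 6 to 3, so the graph is not strongly connected.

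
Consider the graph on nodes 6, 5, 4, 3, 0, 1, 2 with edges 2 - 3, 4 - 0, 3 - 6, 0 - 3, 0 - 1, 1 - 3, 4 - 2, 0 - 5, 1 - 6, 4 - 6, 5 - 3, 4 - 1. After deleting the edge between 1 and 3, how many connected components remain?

1

1 and 3 are still connected via 1-0-3, so the component count stays at 1.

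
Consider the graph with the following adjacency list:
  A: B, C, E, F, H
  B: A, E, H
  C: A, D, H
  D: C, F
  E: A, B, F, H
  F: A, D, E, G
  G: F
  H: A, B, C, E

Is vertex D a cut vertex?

No

Deleting D leaves 1 component (was 1) (its neighbors C, F remain connected to each other), so D is not a cut vertex.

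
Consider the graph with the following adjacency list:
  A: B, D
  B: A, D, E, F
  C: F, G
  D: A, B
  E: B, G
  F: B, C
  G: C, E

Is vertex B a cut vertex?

Yes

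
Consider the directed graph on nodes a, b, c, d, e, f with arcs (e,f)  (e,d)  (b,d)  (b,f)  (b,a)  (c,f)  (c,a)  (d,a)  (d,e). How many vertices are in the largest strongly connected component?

2

{d, e} are all mutually reachable — one SCC of size 2.
{f} is an SCC by itself.
{c} is an SCC by itself.
{b} is an SCC by itself.
{a} is an SCC by itself.
The largest has 2 vertices.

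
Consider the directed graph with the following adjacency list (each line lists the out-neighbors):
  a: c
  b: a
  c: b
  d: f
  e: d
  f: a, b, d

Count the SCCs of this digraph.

{a, b, c} are all mutually reachable — one SCC of size 3.
{d, f} are all mutually reachable — one SCC of size 2.
{e} is an SCC by itself.
That gives 3 strongly connected components.

3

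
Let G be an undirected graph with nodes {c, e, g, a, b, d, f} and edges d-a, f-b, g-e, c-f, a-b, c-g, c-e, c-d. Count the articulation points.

Removing c increases the component count from 1 to 2, so c is a cut vertex.
By contrast removing g leaves 1 component; it is not a cut vertex. No other vertex is a cut vertex either.

1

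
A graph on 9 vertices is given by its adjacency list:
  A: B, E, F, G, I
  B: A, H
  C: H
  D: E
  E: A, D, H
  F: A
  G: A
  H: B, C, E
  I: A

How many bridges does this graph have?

5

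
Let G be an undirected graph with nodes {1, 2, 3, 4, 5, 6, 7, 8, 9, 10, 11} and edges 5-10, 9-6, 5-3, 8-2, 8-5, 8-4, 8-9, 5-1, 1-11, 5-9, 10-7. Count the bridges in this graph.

8

The edges on the cycle 8-5-9-8 are not bridges since each lies on that cycle.
But removing 6-9 disconnects 6 from 9; removing 5-10 disconnects 5 from 10; removing 8-2 disconnects 8 from 2; removing 8-4 disconnects 8 from 4 — these are bridges.
In total 8 edges are bridges.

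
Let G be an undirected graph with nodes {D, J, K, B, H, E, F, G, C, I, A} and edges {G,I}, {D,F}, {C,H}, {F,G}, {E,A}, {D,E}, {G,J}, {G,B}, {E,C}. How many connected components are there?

K is isolated — a component by itself.
Starting from A we can reach A, B, C, D, E, F, G, H, I, J. That is one component of size 10.
Total: 2 components.

2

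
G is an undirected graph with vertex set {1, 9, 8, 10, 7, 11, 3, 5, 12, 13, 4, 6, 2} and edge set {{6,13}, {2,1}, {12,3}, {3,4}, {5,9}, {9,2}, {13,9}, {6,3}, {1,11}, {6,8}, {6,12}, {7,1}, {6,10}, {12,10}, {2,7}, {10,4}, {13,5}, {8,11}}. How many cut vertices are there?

1

Removing 6 increases the component count from 1 to 2, so 6 is a cut vertex.
By contrast removing 3 leaves 1 component; it is not a cut vertex. No other vertex is a cut vertex either.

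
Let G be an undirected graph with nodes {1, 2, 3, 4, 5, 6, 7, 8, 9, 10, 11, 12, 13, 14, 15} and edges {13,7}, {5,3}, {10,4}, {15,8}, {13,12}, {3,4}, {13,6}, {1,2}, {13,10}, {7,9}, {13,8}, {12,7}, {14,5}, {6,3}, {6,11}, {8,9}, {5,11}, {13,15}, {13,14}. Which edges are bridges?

1-2

The edges on the cycle 13-12-7-13 are not bridges since each lies on that cycle.
But removing 1 - 2 disconnects 1 from 2 — this is a bridge.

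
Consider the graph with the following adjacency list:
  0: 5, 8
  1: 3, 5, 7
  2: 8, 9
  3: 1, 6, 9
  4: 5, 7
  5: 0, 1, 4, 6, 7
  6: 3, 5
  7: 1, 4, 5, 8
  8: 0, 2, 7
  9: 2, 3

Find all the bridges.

The edges on the cycle 3-9-2-8-7-5-1-3 are not bridges since each lies on that cycle.
Every edge lies on some cycle, so there are no bridges.

none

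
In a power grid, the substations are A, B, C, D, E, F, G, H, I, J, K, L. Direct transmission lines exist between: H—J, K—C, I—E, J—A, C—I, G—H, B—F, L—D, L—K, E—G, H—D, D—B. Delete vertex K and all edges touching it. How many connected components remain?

With K gone, the remaining components are: {A, B, C, D, E, F, G, H, I, J, L}.
That is 1 component.

1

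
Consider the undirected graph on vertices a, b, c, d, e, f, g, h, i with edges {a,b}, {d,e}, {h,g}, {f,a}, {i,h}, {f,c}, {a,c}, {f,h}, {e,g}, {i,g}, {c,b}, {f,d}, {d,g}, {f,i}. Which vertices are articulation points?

Removing f increases the component count from 1 to 2, so f is a cut vertex.
By contrast removing e leaves 1 component; it is not a cut vertex. No other vertex is a cut vertex either.

f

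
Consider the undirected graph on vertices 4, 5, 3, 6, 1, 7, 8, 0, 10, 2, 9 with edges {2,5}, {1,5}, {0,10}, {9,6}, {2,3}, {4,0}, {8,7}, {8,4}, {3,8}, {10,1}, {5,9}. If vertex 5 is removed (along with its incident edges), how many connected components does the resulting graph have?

With 5 gone, the remaining components are: {6, 9}; {0, 1, 2, 3, 4, 7, 8, 10}.
That is 2 components.

2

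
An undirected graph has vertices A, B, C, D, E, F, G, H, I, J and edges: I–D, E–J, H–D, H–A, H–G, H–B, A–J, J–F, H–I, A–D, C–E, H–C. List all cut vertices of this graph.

Removing H increases the component count from 1 to 3, so H is a cut vertex.
Removing J increases the component count from 1 to 2, so J is a cut vertex.
By contrast removing E leaves 1 component; it is not a cut vertex. No other vertex is a cut vertex either.

H, J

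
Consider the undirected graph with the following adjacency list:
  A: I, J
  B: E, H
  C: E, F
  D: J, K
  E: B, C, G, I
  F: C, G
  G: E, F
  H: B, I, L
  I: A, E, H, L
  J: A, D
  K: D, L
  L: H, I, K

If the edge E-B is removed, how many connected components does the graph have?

1

E and B are still connected via E-I-H-B, so the component count stays at 1.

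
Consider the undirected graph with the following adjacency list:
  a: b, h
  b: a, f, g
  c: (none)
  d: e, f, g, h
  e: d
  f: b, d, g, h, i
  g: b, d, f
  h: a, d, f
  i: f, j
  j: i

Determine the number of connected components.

c is isolated — a component by itself.
Starting from a we can reach a, b, d, e, f, g, h, i, j. That is one component of size 9.
Total: 2 components.

2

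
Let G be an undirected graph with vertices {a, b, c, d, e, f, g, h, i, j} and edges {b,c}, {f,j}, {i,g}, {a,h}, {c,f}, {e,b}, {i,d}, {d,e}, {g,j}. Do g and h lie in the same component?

No

The component containing g is {b, c, d, e, f, g, i, j}, and h is not in it.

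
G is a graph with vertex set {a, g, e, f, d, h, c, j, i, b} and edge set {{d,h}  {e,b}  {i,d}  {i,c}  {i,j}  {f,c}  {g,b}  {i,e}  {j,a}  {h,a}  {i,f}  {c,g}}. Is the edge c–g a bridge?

No

After removing c–g, the path c-i-e-b-g still connects them, so the edge is not a bridge.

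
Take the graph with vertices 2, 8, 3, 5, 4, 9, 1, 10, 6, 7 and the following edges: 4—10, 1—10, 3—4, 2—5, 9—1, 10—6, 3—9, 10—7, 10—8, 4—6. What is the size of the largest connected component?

Starting from 2 we can reach 2, 5. That is one component of size 2.
Starting from 1 we can reach 1, 3, 4, 6, 7, 8, 9, 10. That is one component of size 8.
The largest has 8 vertices.

8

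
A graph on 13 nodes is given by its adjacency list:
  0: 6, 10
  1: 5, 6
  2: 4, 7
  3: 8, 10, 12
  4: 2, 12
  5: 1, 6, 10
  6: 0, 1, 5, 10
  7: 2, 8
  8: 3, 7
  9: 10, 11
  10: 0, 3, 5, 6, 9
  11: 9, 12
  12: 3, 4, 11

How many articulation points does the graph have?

Removing 10 increases the component count from 1 to 2, so 10 is a cut vertex.
By contrast removing 11 leaves 1 component; it is not a cut vertex. No other vertex is a cut vertex either.

1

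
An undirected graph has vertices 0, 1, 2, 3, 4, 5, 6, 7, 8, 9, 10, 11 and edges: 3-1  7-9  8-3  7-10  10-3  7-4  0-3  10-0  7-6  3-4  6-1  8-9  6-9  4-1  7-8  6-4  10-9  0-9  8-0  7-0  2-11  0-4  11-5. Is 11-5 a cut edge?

Removing 11-5 leaves no path between 11 and 5: the component count goes from 2 to 3. So it is a bridge.

Yes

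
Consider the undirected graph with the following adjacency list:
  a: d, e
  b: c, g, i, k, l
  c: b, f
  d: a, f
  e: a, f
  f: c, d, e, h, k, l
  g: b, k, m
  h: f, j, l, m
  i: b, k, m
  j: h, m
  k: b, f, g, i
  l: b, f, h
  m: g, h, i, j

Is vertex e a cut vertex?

Deleting e leaves 1 component (was 1) (its neighbors a, f remain connected to each other), so e is not a cut vertex.

No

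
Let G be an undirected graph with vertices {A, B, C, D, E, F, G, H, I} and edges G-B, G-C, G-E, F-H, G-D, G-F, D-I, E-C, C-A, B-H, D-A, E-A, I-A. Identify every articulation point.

G

Removing G increases the component count from 1 to 2, so G is a cut vertex.
By contrast removing F leaves 1 component; it is not a cut vertex. No other vertex is a cut vertex either.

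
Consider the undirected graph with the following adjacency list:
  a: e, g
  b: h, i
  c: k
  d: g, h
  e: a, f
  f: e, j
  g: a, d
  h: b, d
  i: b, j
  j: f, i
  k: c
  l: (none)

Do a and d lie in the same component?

From a we can reach a, b, d, e, f, g, h, i, j, which includes d.

Yes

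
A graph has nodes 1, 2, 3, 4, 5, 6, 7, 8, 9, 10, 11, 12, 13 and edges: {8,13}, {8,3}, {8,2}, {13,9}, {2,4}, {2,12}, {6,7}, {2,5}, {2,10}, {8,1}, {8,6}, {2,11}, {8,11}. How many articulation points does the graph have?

4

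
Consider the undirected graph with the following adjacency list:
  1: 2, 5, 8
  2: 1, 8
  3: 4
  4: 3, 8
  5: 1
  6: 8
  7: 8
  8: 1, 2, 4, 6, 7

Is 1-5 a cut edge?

Yes

Removing 1-5 leaves no path between 1 and 5: the component count goes from 1 to 2. So it is a bridge.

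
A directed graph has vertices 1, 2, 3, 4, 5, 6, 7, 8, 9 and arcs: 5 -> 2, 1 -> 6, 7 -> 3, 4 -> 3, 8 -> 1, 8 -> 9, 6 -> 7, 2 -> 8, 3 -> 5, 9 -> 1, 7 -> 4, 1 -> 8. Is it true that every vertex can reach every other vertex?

Yes

From 9 we can reach every vertex (1, 2, 3, 4, 5, 6, 7, 8, 9), and every vertex can reach 9 (1, 2, 3, 4, 5, 6, 7, 8, 9). So the whole graph is one strongly connected component.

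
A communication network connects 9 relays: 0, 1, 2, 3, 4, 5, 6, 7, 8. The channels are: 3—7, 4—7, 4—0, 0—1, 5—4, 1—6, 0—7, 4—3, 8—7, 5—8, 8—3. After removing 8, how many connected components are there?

2

With 8 gone, the remaining components are: {2}; {0, 1, 3, 4, 5, 6, 7}.
That is 2 components.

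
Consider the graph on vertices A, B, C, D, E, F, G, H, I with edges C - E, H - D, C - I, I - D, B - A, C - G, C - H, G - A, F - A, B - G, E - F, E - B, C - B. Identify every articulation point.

C

Removing C increases the component count from 1 to 2, so C is a cut vertex.
By contrast removing E leaves 1 component; it is not a cut vertex. No other vertex is a cut vertex either.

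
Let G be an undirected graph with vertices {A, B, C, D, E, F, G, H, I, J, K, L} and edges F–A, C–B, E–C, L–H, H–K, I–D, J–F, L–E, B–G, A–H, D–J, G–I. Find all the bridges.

The edges on the cycle L-E-C-B-G-I-D-J-F-A-H-L are not bridges since each lies on that cycle.
But removing H–K disconnects H from K — this is a bridge.

H-K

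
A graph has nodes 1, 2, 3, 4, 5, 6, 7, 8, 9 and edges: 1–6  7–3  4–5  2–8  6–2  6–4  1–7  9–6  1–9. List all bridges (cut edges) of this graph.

1-7, 2-6, 2-8, 3-7, 4-5, 4-6

The edges on the cycle 1-9-6-1 are not bridges since each lies on that cycle.
But removing 2–8 disconnects 2 from 8; removing 6–2 disconnects 6 from 2; removing 1–7 disconnects 1 from 7; removing 5–4 disconnects 5 from 4 — these are bridges.
In total 6 edges are bridges.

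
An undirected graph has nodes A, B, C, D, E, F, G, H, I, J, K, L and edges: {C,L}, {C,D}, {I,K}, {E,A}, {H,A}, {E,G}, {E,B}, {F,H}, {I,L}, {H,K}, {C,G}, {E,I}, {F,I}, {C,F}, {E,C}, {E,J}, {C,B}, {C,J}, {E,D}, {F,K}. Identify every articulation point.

Removing A, for instance, still leaves 1 component. No single vertex removal increases the component count — the graph has no articulation points.

none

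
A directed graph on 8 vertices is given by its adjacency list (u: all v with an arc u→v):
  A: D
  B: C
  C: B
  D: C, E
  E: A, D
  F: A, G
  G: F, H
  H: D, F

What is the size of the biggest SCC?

{F, G, H} are all mutually reachable — one SCC of size 3.
{A, D, E} are all mutually reachable — one SCC of size 3.
{B, C} are all mutually reachable — one SCC of size 2.
The largest has 3 vertices.

3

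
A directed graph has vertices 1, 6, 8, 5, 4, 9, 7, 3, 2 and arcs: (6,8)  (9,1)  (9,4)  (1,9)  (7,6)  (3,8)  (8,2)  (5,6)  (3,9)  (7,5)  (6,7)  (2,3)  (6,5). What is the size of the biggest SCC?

{5, 6, 7} are all mutually reachable — one SCC of size 3.
{2, 3, 8} are all mutually reachable — one SCC of size 3.
{1, 9} are all mutually reachable — one SCC of size 2.
{4} is an SCC by itself.
The largest has 3 vertices.

3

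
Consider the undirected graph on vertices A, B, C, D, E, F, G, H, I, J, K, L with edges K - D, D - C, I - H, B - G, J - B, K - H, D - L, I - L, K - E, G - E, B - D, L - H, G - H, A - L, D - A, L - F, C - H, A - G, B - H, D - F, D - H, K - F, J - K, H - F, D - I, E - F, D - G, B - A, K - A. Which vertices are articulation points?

none

Removing F, for instance, still leaves 1 component. No single vertex removal increases the component count — the graph has no articulation points.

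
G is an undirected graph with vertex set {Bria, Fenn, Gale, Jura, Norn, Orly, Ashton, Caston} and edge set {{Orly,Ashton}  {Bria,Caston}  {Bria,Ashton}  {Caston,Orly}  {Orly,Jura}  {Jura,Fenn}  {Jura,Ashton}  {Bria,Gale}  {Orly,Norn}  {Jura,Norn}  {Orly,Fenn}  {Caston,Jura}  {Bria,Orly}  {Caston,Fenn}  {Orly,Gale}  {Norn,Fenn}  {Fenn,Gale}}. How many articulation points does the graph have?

Removing Caston, for instance, still leaves 1 component. No single vertex removal increases the component count — the graph has no articulation points.

0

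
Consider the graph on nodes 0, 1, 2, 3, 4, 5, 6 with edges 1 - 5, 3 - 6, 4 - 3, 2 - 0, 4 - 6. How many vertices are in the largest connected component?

Starting from 1 we can reach 1, 5. That is one component of size 2.
Starting from 0 we can reach 0, 2. That is one component of size 2.
Starting from 3 we can reach 3, 4, 6. That is one component of size 3.
The largest has 3 vertices.

3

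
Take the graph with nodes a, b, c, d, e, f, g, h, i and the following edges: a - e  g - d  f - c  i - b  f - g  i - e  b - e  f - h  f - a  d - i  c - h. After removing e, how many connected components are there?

With e gone, the remaining components are: {a, b, c, d, f, g, h, i}.
That is 1 component.

1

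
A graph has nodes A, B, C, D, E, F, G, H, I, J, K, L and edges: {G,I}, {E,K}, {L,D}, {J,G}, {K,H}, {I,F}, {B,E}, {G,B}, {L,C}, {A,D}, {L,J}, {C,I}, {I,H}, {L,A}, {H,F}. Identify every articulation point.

L

Removing L increases the component count from 1 to 2, so L is a cut vertex.
By contrast removing E leaves 1 component; it is not a cut vertex. No other vertex is a cut vertex either.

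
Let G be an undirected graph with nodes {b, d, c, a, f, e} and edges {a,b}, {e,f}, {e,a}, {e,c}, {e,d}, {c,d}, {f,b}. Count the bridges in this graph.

The edges on the cycle e-c-d-e are not bridges since each lies on that cycle.
Every edge lies on some cycle, so there are no bridges.

0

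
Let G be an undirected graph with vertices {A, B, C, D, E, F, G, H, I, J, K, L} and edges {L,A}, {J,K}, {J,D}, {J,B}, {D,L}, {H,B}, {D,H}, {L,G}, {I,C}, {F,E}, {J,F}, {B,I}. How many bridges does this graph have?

The edges on the cycle J-D-H-B-J are not bridges since each lies on that cycle.
But removing D-L disconnects D from L; removing J-K disconnects J from K; removing I-B disconnects I from B; removing I-C disconnects I from C — these are bridges.
In total 8 edges are bridges.

8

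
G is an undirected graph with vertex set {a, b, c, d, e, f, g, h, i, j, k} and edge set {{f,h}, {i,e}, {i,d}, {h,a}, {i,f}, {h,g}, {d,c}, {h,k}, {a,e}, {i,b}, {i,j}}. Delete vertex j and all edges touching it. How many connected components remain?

1

With j gone, the remaining components are: {a, b, c, d, e, f, g, h, i, k}.
That is 1 component.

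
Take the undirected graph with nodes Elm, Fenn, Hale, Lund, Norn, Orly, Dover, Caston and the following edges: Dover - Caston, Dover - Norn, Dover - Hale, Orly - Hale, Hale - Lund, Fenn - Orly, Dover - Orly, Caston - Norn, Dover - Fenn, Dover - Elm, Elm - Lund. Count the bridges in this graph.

0

The edges on the cycle Dover-Caston-Norn-Dover are not bridges since each lies on that cycle.
Every edge lies on some cycle, so there are no bridges.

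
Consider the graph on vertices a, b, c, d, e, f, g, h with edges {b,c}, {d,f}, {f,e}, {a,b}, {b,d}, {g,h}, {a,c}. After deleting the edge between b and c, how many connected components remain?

b and c are still connected via b-a-c, so the component count stays at 2.

2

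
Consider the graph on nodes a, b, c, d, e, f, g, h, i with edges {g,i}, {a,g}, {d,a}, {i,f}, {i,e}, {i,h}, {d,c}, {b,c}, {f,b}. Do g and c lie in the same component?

Yes

From g we can reach a, b, c, d, e, f, g, h, i, which includes c.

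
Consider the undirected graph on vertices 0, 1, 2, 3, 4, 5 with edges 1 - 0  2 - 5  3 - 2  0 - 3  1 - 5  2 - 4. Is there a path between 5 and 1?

From 5 we can reach 0, 1, 2, 3, 4, 5, which includes 1.

Yes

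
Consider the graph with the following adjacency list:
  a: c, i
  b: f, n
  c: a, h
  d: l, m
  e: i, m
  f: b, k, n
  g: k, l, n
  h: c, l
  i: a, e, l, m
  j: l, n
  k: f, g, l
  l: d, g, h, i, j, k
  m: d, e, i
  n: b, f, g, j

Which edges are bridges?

none

The edges on the cycle l-h-c-a-i-l are not bridges since each lies on that cycle.
Every edge lies on some cycle, so there are no bridges.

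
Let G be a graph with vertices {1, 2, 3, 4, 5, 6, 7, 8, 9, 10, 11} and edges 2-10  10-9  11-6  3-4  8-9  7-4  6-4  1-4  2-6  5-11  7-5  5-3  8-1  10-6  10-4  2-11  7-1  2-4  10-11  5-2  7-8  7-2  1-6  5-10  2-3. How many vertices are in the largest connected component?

Starting from 1 we can reach 1, 2, 3, 4, 5, 6, 7, 8, 9, 10, 11. That is one component of size 11.
The largest has 11 vertices.

11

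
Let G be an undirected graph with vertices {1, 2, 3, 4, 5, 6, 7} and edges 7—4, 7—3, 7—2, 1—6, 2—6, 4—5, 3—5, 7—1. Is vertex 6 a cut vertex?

Deleting 6 leaves 1 component (was 1) (its neighbors 1, 2 remain connected to each other), so 6 is not a cut vertex.

No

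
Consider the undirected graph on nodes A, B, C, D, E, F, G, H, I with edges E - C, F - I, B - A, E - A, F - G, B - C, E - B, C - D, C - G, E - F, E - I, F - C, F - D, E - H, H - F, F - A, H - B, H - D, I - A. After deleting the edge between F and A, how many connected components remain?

F and A are still connected via F-E-A, so the component count stays at 1.

1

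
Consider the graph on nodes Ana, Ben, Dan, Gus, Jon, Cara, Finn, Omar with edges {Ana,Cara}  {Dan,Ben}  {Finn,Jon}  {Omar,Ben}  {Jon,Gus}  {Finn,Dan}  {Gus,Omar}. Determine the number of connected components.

Starting from Ana we can reach Ana, Cara. That is one component of size 2.
Starting from Ben we can reach Ben, Dan, Gus, Jon, Finn, Omar. That is one component of size 6.
Total: 2 components.

2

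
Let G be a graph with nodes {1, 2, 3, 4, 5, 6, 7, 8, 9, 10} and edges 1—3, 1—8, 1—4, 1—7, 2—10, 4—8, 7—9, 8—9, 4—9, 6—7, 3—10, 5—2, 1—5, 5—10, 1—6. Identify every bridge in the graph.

The edges on the cycle 5-2-10-5 are not bridges since each lies on that cycle.
Every edge lies on some cycle, so there are no bridges.

none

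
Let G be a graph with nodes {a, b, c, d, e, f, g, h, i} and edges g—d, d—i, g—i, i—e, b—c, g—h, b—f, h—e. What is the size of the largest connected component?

5

a is isolated — a component by itself.
Starting from b we can reach b, c, f. That is one component of size 3.
Starting from d we can reach d, e, g, h, i. That is one component of size 5.
The largest has 5 vertices.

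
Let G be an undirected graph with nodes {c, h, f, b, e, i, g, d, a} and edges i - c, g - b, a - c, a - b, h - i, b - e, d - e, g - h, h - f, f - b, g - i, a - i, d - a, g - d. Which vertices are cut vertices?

none

Removing e, for instance, still leaves 1 component. No single vertex removal increases the component count — the graph has no articulation points.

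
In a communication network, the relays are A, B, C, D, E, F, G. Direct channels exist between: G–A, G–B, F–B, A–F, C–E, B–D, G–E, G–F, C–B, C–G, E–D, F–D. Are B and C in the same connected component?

From B we can reach A, B, C, D, E, F, G, which includes C.

Yes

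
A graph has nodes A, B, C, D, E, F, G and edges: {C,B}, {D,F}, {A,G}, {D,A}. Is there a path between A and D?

From A we can reach A, D, F, G, which includes D.

Yes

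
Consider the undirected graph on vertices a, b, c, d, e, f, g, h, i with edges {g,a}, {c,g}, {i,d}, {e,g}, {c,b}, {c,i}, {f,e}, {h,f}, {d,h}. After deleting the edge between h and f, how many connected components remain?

1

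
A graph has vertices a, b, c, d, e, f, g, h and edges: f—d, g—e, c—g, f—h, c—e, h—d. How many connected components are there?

a is isolated — a component by itself.
b is isolated — a component by itself.
Starting from d we can reach d, f, h. That is one component of size 3.
Starting from c we can reach c, e, g. That is one component of size 3.
Total: 4 components.

4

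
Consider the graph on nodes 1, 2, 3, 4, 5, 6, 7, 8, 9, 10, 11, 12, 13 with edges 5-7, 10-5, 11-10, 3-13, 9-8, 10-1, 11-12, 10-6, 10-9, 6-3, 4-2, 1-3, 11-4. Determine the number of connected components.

1

Starting from 1 we can reach 1, 2, 3, 4, 5, 6, 7, 8, 9, 10, 11, 12, 13. That is one component of size 13.
Total: 1 component.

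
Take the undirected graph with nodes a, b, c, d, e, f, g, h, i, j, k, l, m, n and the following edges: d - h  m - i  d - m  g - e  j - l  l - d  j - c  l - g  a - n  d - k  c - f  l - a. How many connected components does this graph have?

2

b is isolated — a component by itself.
Starting from a we can reach a, c, d, e, f, g, h, i, j, k, l, m, n. That is one component of size 13.
Total: 2 components.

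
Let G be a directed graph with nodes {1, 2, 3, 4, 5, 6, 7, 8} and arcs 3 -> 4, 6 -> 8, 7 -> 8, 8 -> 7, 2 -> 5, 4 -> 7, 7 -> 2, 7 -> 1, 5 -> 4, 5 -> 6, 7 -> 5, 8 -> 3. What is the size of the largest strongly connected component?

7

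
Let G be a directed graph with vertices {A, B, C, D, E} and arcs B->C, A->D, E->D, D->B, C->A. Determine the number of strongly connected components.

{A, B, C, D} are all mutually reachable — one SCC of size 4.
{E} is an SCC by itself.
That gives 2 strongly connected components.

2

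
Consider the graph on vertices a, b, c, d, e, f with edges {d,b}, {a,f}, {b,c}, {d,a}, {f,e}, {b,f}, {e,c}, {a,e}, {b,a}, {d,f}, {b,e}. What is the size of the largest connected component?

6

Starting from a we can reach a, b, c, d, e, f. That is one component of size 6.
The largest has 6 vertices.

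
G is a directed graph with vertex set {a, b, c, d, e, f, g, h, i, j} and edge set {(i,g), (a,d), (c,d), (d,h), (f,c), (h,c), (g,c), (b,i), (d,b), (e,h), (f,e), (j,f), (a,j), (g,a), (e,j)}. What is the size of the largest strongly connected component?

{a, b, c, d, e, f, g, h, i, j} are all mutually reachable — one SCC of size 10.
The largest has 10 vertices.

10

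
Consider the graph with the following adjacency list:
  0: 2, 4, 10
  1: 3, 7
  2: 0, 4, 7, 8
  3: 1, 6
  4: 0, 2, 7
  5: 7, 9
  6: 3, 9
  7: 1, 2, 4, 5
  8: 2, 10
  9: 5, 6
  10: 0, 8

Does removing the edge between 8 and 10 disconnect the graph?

After removing 8-10, the path 8-2-0-10 still connects them, so the edge is not a bridge.

No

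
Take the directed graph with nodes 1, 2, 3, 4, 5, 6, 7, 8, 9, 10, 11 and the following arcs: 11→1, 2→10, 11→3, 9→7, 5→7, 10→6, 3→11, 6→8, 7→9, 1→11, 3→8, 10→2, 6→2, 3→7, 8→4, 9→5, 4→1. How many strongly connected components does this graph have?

{1, 3, 4, 8, 11} are all mutually reachable — one SCC of size 5.
{5, 7, 9} are all mutually reachable — one SCC of size 3.
{2, 6, 10} are all mutually reachable — one SCC of size 3.
That gives 3 strongly connected components.

3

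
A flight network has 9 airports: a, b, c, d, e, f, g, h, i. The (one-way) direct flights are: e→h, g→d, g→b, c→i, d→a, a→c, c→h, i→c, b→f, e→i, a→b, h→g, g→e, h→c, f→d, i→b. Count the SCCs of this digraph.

1

{a, b, c, d, e, f, g, h, i} are all mutually reachable — one SCC of size 9.
That gives 1 strongly connected component.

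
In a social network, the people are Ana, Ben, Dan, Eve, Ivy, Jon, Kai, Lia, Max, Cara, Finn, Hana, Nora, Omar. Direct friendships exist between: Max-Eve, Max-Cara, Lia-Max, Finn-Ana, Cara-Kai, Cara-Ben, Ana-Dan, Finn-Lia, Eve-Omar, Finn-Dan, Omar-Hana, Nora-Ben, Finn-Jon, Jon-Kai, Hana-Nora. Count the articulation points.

1

Removing Finn increases the component count from 2 to 3, so Finn is a cut vertex.
By contrast removing Omar leaves 2 components; it is not a cut vertex. No other vertex is a cut vertex either.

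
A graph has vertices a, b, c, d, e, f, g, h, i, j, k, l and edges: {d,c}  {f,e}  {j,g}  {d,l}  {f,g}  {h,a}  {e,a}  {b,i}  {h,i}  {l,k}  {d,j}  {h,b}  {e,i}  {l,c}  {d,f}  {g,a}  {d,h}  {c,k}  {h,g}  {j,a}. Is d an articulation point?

Yes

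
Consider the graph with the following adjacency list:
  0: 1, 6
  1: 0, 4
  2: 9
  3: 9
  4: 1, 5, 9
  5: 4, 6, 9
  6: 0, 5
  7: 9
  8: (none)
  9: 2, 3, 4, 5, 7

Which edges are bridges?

2-9, 3-9, 7-9

The edges on the cycle 5-4-9-5 are not bridges since each lies on that cycle.
But removing 2-9 disconnects 2 from 9; removing 3-9 disconnects 3 from 9; removing 9-7 disconnects 9 from 7 — these are bridges.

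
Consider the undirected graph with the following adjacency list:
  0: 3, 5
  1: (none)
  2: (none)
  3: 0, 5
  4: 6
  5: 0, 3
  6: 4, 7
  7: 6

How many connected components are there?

4

2 is isolated — a component by itself.
1 is isolated — a component by itself.
Starting from 4 we can reach 4, 6, 7. That is one component of size 3.
Starting from 0 we can reach 0, 3, 5. That is one component of size 3.
Total: 4 components.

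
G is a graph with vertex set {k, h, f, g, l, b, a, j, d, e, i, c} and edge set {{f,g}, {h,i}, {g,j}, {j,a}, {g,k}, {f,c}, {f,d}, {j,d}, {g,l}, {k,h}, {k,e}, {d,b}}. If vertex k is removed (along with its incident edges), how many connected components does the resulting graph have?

3

With k gone, the remaining components are: {e}; {h, i}; {a, b, c, d, f, g, j, l}.
That is 3 components.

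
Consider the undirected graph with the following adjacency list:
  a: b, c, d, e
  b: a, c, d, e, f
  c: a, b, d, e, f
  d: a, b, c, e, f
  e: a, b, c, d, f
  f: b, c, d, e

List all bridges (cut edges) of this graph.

none

The edges on the cycle e-c-a-b-e are not bridges since each lies on that cycle.
Every edge lies on some cycle, so there are no bridges.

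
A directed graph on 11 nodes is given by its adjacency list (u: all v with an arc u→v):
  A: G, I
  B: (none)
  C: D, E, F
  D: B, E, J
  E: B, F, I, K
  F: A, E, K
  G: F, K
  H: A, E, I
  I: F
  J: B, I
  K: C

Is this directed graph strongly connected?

No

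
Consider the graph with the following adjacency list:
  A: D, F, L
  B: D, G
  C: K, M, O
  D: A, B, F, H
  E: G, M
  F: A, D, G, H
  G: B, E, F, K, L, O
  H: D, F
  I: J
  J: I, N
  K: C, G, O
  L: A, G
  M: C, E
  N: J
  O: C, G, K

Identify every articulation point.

G, J

Removing G increases the component count from 2 to 3, so G is a cut vertex.
Removing J increases the component count from 2 to 3, so J is a cut vertex.
By contrast removing F leaves 2 components; it is not a cut vertex. No other vertex is a cut vertex either.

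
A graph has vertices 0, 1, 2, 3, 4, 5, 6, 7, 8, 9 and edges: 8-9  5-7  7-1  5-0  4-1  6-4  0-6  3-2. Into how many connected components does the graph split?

3

Starting from 8 we can reach 8, 9. That is one component of size 2.
Starting from 2 we can reach 2, 3. That is one component of size 2.
Starting from 0 we can reach 0, 1, 4, 5, 6, 7. That is one component of size 6.
Total: 3 components.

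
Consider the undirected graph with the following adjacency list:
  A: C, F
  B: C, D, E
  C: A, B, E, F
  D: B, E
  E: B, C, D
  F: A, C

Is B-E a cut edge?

No

After removing B-E, the path B-C-E still connects them, so the edge is not a bridge.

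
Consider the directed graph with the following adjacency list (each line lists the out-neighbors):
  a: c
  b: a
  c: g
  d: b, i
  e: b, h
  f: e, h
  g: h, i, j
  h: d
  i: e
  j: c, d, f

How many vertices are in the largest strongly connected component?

{a, b, c, d, e, f, g, h, i, j} are all mutually reachable — one SCC of size 10.
The largest has 10 vertices.

10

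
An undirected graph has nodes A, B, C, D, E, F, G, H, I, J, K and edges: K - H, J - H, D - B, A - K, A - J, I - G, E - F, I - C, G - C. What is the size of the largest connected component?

4

Starting from E we can reach E, F. That is one component of size 2.
Starting from B we can reach B, D. That is one component of size 2.
Starting from C we can reach C, G, I. That is one component of size 3.
Starting from A we can reach A, H, J, K. That is one component of size 4.
The largest has 4 vertices.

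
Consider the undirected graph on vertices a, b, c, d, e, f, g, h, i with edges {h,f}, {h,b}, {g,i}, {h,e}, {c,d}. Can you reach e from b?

Yes

From b we can reach b, e, f, h, which includes e.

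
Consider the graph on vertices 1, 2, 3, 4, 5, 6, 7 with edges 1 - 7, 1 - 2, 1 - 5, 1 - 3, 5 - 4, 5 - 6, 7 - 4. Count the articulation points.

2

Removing 1 increases the component count from 1 to 3, so 1 is a cut vertex.
Removing 5 increases the component count from 1 to 2, so 5 is a cut vertex.
By contrast removing 6 leaves 1 component; it is not a cut vertex. No other vertex is a cut vertex either.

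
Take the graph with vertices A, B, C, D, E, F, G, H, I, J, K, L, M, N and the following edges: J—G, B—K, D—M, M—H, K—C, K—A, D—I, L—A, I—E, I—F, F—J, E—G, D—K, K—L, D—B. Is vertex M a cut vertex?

Yes

Deleting M raises the number of components from 2 to 3, so M is a cut vertex.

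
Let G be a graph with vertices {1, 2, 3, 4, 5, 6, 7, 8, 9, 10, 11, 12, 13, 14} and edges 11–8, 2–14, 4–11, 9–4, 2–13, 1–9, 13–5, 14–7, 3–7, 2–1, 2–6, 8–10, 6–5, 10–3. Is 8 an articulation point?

Deleting 8 leaves 2 components (was 2), so 8 is not a cut vertex.

No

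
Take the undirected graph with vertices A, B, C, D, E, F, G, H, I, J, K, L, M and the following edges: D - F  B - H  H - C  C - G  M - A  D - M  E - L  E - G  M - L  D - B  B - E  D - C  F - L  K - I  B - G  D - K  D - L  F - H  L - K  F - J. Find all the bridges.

A-M, F-J, I-K

The edges on the cycle D-F-H-B-D are not bridges since each lies on that cycle.
But removing M - A disconnects M from A; removing I - K disconnects I from K; removing J - F disconnects J from F — these are bridges.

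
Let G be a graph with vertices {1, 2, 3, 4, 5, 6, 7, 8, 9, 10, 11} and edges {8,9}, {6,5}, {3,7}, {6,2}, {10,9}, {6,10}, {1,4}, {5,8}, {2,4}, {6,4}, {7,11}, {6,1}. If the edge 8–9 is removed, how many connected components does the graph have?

2

8 and 9 are still connected via 8-5-6-10-9, so the component count stays at 2.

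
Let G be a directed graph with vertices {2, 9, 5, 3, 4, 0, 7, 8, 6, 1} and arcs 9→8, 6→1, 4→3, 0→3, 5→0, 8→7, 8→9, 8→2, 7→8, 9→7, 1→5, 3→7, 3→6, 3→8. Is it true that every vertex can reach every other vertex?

There is no directed path from 9 to 4, so the graph is not strongly connected.

No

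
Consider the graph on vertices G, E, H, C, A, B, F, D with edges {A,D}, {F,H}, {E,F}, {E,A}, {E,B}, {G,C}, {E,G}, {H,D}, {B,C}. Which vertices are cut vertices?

E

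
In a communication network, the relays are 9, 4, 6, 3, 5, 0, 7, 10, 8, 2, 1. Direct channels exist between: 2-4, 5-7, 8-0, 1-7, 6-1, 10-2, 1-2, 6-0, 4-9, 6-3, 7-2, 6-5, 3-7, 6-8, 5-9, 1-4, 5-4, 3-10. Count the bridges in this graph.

The edges on the cycle 6-8-0-6 are not bridges since each lies on that cycle.
Every edge lies on some cycle, so there are no bridges.

0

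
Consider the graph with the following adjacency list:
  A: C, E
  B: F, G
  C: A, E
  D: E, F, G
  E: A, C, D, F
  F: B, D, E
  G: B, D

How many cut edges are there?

0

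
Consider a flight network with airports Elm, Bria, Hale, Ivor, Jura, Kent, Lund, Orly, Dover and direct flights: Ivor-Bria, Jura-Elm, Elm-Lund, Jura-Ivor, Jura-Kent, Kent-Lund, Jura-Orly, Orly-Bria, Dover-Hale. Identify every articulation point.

Jura

Removing Jura increases the component count from 2 to 3, so Jura is a cut vertex.
By contrast removing Bria leaves 2 components; it is not a cut vertex. No other vertex is a cut vertex either.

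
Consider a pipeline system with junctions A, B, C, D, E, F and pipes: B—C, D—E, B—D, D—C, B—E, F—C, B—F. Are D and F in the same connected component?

From D we can reach B, C, D, E, F, which includes F.

Yes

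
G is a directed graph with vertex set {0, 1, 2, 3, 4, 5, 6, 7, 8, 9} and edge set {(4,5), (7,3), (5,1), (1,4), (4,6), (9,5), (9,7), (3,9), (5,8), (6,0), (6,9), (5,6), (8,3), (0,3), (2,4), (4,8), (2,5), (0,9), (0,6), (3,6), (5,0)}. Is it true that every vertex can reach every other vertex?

No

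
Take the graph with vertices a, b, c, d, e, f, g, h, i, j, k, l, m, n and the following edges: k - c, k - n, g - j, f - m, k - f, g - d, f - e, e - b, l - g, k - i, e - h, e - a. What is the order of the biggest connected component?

10

Starting from d we can reach d, g, j, l. That is one component of size 4.
Starting from a we can reach a, b, c, e, f, h, i, k, m, n. That is one component of size 10.
The largest has 10 vertices.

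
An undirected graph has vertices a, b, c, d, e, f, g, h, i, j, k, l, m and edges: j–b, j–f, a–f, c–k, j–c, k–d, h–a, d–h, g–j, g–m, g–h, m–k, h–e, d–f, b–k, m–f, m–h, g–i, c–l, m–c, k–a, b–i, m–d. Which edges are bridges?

c-l, e-h

The edges on the cycle j-c-k-a-f-j are not bridges since each lies on that cycle.
But removing h–e disconnects h from e; removing l–c disconnects l from c — these are bridges.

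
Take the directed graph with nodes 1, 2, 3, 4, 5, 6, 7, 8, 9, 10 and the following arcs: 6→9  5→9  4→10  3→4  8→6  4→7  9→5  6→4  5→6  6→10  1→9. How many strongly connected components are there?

{5, 6, 9} are all mutually reachable — one SCC of size 3.
{10} is an SCC by itself.
{3} is an SCC by itself.
{7} is an SCC by itself.
{8} is an SCC by itself.
(and 3 more singleton SCCs)
That gives 8 strongly connected components.

8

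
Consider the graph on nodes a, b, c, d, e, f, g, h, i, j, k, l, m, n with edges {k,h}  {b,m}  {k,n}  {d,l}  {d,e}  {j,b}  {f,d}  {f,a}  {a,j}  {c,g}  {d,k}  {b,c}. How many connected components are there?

i is isolated — a component by itself.
Starting from a we can reach a, b, c, d, e, f, g, h, j, k, l, m, n. That is one component of size 13.
Total: 2 components.

2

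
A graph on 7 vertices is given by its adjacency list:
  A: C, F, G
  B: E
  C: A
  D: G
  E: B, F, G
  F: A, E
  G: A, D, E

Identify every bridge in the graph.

The edges on the cycle A-G-E-F-A are not bridges since each lies on that cycle.
But removing G-D disconnects G from D; removing E-B disconnects E from B; removing A-C disconnects A from C — these are bridges.

A-C, B-E, D-G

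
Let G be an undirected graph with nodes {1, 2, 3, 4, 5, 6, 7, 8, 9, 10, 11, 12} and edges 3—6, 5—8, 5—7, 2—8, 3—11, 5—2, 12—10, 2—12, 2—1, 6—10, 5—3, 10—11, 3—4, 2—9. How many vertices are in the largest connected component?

Starting from 1 we can reach 1, 2, 3, 4, 5, 6, 7, 8, 9, 10, 11, 12. That is one component of size 12.
The largest has 12 vertices.

12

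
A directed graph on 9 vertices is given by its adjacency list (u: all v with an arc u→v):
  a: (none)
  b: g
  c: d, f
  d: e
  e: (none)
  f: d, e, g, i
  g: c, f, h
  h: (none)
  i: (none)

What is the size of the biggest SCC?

3

{c, f, g} are all mutually reachable — one SCC of size 3.
{e} is an SCC by itself.
{d} is an SCC by itself.
{a} is an SCC by itself.
{i} is an SCC by itself.
(and 2 more singleton SCCs)
The largest has 3 vertices.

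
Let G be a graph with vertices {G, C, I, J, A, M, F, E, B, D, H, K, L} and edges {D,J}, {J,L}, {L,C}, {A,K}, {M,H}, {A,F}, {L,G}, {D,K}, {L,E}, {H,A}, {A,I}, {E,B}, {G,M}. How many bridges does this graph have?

The edges on the cycle D-J-L-G-M-H-A-K-D are not bridges since each lies on that cycle.
But removing E - L disconnects E from L; removing F - A disconnects F from A; removing E - B disconnects E from B; removing L - C disconnects L from C — these are bridges.
In total 5 edges are bridges.

5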